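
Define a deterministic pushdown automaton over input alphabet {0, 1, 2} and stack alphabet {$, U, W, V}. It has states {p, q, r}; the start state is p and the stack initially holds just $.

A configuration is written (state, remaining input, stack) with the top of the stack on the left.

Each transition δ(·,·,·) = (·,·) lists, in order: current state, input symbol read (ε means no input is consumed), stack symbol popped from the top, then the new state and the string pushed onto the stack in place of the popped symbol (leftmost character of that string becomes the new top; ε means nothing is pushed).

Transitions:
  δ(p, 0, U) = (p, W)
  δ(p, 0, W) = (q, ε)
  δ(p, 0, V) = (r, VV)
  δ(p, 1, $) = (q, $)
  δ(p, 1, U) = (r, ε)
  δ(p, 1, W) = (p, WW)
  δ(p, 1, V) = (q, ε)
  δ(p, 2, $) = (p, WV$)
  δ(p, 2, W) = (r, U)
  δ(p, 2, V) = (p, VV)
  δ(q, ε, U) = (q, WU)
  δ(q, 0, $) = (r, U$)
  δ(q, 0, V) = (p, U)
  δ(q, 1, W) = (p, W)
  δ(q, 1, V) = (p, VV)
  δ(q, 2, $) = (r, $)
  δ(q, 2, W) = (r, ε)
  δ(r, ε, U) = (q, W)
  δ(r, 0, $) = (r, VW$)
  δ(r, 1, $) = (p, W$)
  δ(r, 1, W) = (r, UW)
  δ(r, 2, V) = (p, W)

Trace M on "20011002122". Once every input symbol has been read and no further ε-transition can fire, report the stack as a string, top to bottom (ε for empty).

$

(p, 20011002122, $)
  read 2, top $: go to p, push WV$ → (p, 0011002122, WV$)
  read 0, top W: go to q, push ε → (q, 011002122, V$)
  read 0, top V: go to p, push U → (p, 11002122, U$)
  read 1, top U: go to r, push ε → (r, 1002122, $)
  read 1, top $: go to p, push W$ → (p, 002122, W$)
  read 0, top W: go to q, push ε → (q, 02122, $)
  read 0, top $: go to r, push U$ → (r, 2122, U$)
  ε-move, top U: go to q, push W → (q, 2122, W$)
  read 2, top W: go to r, push ε → (r, 122, $)
  read 1, top $: go to p, push W$ → (p, 22, W$)
  read 2, top W: go to r, push U → (r, 2, U$)
  ε-move, top U: go to q, push W → (q, 2, W$)
  read 2, top W: go to r, push ε → (r, ε, $)
All input consumed in state r with stack $.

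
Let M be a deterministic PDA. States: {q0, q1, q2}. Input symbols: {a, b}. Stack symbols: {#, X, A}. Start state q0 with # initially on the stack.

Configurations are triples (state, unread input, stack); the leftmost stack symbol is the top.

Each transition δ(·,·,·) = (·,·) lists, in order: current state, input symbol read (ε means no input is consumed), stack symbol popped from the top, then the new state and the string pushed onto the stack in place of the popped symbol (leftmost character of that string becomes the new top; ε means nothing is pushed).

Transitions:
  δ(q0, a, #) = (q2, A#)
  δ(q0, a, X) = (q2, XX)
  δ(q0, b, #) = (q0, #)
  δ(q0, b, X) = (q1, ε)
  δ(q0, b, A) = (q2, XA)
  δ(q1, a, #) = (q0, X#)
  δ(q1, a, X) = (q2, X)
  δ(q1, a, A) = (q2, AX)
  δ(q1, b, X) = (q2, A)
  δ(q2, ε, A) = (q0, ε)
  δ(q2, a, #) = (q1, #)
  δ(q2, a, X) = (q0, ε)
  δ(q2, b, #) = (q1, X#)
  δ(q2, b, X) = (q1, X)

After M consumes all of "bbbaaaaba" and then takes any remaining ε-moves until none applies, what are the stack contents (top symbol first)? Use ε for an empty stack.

#

(q0, bbbaaaaba, #) ⊢ (q0, bbaaaaba, #) ⊢ (q0, baaaaba, #) ⊢ (q0, aaaaba, #) ⊢ (q2, aaaba, A#) ⊢ (q0, aaaba, #) ⊢ (q2, aaba, A#) ⊢ (q0, aaba, #) ⊢ (q2, aba, A#) ⊢ (q0, aba, #) ⊢ (q2, ba, A#) ⊢ (q0, ba, #) ⊢ (q0, a, #) ⊢ (q2, ε, A#) ⊢ (q0, ε, #)
All input consumed in state q0 with stack #.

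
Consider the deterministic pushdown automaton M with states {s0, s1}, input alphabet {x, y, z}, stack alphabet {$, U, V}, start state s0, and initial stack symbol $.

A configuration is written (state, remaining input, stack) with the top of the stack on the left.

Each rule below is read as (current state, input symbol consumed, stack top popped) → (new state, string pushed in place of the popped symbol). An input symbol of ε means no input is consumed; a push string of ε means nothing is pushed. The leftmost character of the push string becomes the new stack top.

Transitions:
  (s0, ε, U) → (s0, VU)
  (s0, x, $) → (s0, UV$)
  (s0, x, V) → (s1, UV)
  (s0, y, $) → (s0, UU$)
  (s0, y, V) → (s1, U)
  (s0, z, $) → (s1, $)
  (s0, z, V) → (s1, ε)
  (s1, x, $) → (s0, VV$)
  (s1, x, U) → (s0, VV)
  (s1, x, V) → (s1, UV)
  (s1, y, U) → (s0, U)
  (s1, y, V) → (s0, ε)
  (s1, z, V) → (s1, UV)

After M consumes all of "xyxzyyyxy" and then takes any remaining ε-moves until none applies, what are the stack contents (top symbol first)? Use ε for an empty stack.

(s0, xyxzyyyxy, $) ⊢ (s0, yxzyyyxy, UV$) ⊢ (s0, yxzyyyxy, VUV$) ⊢ (s1, xzyyyxy, UUV$) ⊢ (s0, zyyyxy, VVUV$) ⊢ (s1, yyyxy, VUV$) ⊢ (s0, yyxy, UV$) ⊢ (s0, yyxy, VUV$) ⊢ (s1, yxy, UUV$) ⊢ (s0, xy, UUV$) ⊢ (s0, xy, VUUV$) ⊢ (s1, y, UVUUV$) ⊢ (s0, ε, UVUUV$) ⊢ (s0, ε, VUVUUV$)
All input consumed in state s0 with stack VUVUUV$.

VUVUUV$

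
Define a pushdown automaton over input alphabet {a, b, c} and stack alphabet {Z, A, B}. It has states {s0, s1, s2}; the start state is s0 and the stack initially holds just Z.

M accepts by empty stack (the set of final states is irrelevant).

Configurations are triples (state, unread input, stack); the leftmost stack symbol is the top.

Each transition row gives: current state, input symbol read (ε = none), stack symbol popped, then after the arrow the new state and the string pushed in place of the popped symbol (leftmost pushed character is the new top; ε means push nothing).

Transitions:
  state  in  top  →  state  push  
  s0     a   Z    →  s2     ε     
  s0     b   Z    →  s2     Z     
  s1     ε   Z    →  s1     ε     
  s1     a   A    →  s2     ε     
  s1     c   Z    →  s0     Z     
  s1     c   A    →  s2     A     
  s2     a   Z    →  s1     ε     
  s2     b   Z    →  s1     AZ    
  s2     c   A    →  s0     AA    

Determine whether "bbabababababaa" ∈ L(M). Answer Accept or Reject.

Accept

One accepting computation: (s0, bbabababababaa, Z) ⊢ (s2, babababababaa, Z) ⊢ (s1, abababababaa, AZ) ⊢ (s2, bababababaa, Z) ⊢ (s1, ababababaa, AZ) ⊢ (s2, babababaa, Z) ⊢ (s1, abababaa, AZ) ⊢ (s2, bababaa, Z) ⊢ (s1, ababaa, AZ) ⊢ (s2, babaa, Z) ⊢ (s1, abaa, AZ) ⊢ (s2, baa, Z) ⊢ (s1, aa, AZ) ⊢ (s2, a, Z) ⊢ (s1, ε, ε)
All input consumed and the stack is empty.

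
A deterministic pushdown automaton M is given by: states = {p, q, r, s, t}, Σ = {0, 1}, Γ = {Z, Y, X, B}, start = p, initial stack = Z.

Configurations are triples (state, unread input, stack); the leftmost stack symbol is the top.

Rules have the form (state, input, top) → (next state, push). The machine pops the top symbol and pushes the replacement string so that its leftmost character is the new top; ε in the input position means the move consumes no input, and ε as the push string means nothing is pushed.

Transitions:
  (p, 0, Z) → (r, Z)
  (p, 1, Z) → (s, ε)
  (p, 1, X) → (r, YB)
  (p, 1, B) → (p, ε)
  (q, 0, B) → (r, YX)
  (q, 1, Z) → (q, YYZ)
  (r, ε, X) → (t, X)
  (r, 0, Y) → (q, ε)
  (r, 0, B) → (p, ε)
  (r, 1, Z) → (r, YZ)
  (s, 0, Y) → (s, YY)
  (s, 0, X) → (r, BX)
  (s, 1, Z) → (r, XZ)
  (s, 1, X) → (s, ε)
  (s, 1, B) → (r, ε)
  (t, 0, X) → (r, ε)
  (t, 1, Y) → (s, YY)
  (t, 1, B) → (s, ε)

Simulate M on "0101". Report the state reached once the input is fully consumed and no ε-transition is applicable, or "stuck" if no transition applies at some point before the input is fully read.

q

(p, 0101, Z)
  read 0, top Z: go to r, push Z → (r, 101, Z)
  read 1, top Z: go to r, push YZ → (r, 01, YZ)
  read 0, top Y: go to q, push ε → (q, 1, Z)
  read 1, top Z: go to q, push YYZ → (q, ε, YYZ)
All input consumed; M is in state q.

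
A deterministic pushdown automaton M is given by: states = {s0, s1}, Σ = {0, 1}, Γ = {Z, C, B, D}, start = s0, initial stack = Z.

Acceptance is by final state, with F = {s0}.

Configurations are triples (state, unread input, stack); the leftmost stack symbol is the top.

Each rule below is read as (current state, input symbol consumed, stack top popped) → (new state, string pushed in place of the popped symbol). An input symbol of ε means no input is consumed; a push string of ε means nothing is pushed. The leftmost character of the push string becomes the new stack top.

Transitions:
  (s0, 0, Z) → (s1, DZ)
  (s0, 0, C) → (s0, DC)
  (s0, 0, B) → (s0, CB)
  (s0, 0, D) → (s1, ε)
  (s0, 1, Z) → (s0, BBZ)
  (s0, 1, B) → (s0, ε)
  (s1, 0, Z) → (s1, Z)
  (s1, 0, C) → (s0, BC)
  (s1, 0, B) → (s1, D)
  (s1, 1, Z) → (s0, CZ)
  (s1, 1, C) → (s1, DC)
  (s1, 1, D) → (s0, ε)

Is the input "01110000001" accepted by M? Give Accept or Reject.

(s0, 01110000001, Z) ⊢ (s1, 1110000001, DZ) ⊢ (s0, 110000001, Z) ⊢ (s0, 10000001, BBZ) ⊢ (s0, 0000001, BZ) ⊢ (s0, 000001, CBZ) ⊢ (s0, 00001, DCBZ) ⊢ (s1, 0001, CBZ) ⊢ (s0, 001, BCBZ) ⊢ (s0, 01, CBCBZ) ⊢ (s0, 1, DCBCBZ)
No transition applies at (s0, 1, DCBCBZ); input not fully consumed.

Reject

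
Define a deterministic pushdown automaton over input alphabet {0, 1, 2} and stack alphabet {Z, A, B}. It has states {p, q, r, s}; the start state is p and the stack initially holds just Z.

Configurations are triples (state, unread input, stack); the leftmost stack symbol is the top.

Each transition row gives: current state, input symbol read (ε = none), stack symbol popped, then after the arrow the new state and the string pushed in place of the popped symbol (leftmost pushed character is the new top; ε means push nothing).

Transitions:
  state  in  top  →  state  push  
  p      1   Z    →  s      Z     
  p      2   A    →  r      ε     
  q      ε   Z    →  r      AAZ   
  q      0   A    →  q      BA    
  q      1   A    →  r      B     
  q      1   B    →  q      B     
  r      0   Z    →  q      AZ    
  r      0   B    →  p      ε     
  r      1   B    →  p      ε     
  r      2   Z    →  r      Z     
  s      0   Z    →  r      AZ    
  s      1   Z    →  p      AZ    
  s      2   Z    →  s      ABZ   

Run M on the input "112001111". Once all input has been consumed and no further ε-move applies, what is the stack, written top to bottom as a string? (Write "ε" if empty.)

(p, 112001111, Z)
  read 1, top Z: go to s, push Z → (s, 12001111, Z)
  read 1, top Z: go to p, push AZ → (p, 2001111, AZ)
  read 2, top A: go to r, push ε → (r, 001111, Z)
  read 0, top Z: go to q, push AZ → (q, 01111, AZ)
  read 0, top A: go to q, push BA → (q, 1111, BAZ)
  read 1, top B: go to q, push B → (q, 111, BAZ)
  read 1, top B: go to q, push B → (q, 11, BAZ)
  read 1, top B: go to q, push B → (q, 1, BAZ)
  read 1, top B: go to q, push B → (q, ε, BAZ)
All input consumed in state q with stack BAZ.

BAZ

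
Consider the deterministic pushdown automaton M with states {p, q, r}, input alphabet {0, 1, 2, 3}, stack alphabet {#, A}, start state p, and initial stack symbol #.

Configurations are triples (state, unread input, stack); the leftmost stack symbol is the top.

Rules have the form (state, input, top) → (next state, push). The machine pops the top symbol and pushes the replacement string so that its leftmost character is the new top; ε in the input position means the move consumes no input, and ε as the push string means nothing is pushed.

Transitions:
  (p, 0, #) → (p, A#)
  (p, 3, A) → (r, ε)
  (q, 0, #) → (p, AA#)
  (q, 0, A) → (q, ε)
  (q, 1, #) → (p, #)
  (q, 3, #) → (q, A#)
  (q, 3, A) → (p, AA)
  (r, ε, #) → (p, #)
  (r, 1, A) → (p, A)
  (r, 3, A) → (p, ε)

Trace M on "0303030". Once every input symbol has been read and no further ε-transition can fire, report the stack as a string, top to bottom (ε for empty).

A#

(p, 0303030, #) ⊢ (p, 303030, A#) ⊢ (r, 03030, #) ⊢ (p, 03030, #) ⊢ (p, 3030, A#) ⊢ (r, 030, #) ⊢ (p, 030, #) ⊢ (p, 30, A#) ⊢ (r, 0, #) ⊢ (p, 0, #) ⊢ (p, ε, A#)
All input consumed in state p with stack A#.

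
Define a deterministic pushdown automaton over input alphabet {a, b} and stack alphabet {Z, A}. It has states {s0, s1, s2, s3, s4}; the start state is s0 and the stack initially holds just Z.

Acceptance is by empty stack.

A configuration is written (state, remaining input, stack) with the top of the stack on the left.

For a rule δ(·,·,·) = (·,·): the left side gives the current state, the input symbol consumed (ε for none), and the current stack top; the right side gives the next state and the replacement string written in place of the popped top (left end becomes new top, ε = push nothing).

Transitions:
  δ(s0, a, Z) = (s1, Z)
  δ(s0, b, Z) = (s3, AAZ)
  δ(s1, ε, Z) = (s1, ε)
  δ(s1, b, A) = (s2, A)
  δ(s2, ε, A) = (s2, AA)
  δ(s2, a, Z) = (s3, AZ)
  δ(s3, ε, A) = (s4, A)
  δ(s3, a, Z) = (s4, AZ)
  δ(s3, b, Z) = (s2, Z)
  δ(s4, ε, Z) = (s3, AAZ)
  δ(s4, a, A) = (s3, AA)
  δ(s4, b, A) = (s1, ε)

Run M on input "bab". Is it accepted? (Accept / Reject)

(s0, bab, Z) ⊢ (s3, ab, AAZ) ⊢ (s4, ab, AAZ) ⊢ (s3, b, AAAZ) ⊢ (s4, b, AAAZ) ⊢ (s1, ε, AAZ)
All input consumed; stack is AAZ, not empty, and no further ε-move applies.

Reject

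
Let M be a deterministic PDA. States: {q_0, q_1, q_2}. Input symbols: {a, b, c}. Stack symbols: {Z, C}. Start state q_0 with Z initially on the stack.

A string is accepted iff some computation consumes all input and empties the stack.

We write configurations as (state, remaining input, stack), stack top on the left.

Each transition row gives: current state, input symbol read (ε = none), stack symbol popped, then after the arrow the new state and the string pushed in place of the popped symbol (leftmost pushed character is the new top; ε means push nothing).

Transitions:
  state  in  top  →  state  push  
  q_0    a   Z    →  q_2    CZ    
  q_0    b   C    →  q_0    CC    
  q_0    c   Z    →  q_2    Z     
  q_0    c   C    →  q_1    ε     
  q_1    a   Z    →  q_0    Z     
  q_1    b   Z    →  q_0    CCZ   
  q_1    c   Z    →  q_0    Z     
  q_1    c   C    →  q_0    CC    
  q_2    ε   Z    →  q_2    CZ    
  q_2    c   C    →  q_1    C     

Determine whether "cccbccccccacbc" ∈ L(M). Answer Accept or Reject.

(q_0, cccbccccccacbc, Z)
  read c, top Z: go to q_2, push Z → (q_2, ccbccccccacbc, Z)
  ε-move, top Z: go to q_2, push CZ → (q_2, ccbccccccacbc, CZ)
  read c, top C: go to q_1, push C → (q_1, cbccccccacbc, CZ)
  read c, top C: go to q_0, push CC → (q_0, bccccccacbc, CCZ)
  read b, top C: go to q_0, push CC → (q_0, ccccccacbc, CCCZ)
  read c, top C: go to q_1, push ε → (q_1, cccccacbc, CCZ)
  read c, top C: go to q_0, push CC → (q_0, ccccacbc, CCCZ)
  read c, top C: go to q_1, push ε → (q_1, cccacbc, CCZ)
  read c, top C: go to q_0, push CC → (q_0, ccacbc, CCCZ)
  read c, top C: go to q_1, push ε → (q_1, cacbc, CCZ)
  read c, top C: go to q_0, push CC → (q_0, acbc, CCCZ)
No transition applies at (q_0, acbc, CCCZ); input not fully consumed.

Reject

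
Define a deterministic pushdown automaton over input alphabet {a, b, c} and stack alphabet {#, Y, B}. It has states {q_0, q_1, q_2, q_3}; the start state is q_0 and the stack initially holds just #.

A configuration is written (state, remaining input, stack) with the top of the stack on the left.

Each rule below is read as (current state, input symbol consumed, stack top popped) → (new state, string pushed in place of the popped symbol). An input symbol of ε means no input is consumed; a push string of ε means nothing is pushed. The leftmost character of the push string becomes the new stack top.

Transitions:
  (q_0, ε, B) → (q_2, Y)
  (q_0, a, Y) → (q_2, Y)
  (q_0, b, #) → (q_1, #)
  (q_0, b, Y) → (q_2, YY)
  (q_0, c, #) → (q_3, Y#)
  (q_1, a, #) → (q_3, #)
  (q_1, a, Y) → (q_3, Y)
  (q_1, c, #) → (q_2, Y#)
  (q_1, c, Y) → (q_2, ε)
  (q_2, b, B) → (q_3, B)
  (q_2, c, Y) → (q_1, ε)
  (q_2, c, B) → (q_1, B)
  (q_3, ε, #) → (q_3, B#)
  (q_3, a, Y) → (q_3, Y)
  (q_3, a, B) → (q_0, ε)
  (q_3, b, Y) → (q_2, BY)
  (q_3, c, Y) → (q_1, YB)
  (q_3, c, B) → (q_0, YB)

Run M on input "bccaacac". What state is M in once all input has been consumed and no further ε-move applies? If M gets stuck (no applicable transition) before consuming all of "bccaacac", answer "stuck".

(q_0, bccaacac, #)
  read b, top #: go to q_1, push # → (q_1, ccaacac, #)
  read c, top #: go to q_2, push Y# → (q_2, caacac, Y#)
  read c, top Y: go to q_1, push ε → (q_1, aacac, #)
  read a, top #: go to q_3, push # → (q_3, acac, #)
  ε-move, top #: go to q_3, push B# → (q_3, acac, B#)
  read a, top B: go to q_0, push ε → (q_0, cac, #)
  read c, top #: go to q_3, push Y# → (q_3, ac, Y#)
  read a, top Y: go to q_3, push Y → (q_3, c, Y#)
  read c, top Y: go to q_1, push YB → (q_1, ε, YB#)
All input consumed; M is in state q_1.

q_1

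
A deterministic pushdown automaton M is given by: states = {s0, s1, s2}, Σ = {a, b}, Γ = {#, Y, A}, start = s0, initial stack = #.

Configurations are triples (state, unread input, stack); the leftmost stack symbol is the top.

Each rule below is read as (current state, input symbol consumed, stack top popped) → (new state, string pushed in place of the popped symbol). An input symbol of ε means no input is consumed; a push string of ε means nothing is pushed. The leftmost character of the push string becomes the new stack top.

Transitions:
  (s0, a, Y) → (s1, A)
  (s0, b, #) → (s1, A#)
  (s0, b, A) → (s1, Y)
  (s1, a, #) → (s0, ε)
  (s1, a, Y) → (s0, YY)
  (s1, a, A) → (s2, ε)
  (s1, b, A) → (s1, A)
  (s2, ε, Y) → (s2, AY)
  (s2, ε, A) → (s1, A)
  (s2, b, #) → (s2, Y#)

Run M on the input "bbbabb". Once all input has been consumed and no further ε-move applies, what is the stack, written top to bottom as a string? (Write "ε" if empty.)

AY#

(s0, bbbabb, #) ⊢ (s1, bbabb, A#) ⊢ (s1, babb, A#) ⊢ (s1, abb, A#) ⊢ (s2, bb, #) ⊢ (s2, b, Y#) ⊢ (s2, b, AY#) ⊢ (s1, b, AY#) ⊢ (s1, ε, AY#)
All input consumed in state s1 with stack AY#.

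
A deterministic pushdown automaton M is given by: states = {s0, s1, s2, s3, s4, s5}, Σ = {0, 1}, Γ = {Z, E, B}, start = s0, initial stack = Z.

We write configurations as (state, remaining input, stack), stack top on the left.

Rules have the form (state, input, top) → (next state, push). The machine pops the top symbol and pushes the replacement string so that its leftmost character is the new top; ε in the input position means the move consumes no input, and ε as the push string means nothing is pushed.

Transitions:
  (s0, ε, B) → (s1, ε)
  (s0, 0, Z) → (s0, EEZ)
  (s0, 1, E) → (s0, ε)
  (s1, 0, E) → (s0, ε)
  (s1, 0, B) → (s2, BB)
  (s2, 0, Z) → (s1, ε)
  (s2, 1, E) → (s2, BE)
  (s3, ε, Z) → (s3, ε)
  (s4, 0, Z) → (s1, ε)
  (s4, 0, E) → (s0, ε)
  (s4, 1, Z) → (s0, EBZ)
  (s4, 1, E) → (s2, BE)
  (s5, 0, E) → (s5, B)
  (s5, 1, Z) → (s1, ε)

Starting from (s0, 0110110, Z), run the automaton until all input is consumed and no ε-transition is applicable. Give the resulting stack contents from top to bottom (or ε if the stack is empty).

EEZ

(s0, 0110110, Z)
  read 0, top Z: go to s0, push EEZ → (s0, 110110, EEZ)
  read 1, top E: go to s0, push ε → (s0, 10110, EZ)
  read 1, top E: go to s0, push ε → (s0, 0110, Z)
  read 0, top Z: go to s0, push EEZ → (s0, 110, EEZ)
  read 1, top E: go to s0, push ε → (s0, 10, EZ)
  read 1, top E: go to s0, push ε → (s0, 0, Z)
  read 0, top Z: go to s0, push EEZ → (s0, ε, EEZ)
All input consumed in state s0 with stack EEZ.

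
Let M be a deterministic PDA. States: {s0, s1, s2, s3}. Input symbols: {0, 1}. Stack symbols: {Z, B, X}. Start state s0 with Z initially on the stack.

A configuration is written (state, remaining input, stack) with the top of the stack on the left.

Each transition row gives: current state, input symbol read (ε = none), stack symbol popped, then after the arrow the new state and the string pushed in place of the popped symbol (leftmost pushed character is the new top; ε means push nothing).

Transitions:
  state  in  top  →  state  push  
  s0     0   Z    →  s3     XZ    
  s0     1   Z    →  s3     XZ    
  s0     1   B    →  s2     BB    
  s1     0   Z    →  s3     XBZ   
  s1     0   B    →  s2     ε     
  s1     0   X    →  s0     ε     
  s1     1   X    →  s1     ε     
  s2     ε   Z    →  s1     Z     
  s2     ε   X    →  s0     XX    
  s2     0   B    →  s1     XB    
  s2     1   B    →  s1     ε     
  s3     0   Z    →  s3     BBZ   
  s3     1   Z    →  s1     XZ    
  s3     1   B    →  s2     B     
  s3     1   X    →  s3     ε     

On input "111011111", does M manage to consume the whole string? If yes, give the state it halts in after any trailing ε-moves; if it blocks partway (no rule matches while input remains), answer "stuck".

stuck

(s0, 111011111, Z)
  read 1, top Z: go to s3, push XZ → (s3, 11011111, XZ)
  read 1, top X: go to s3, push ε → (s3, 1011111, Z)
  read 1, top Z: go to s1, push XZ → (s1, 011111, XZ)
  read 0, top X: go to s0, push ε → (s0, 11111, Z)
  read 1, top Z: go to s3, push XZ → (s3, 1111, XZ)
  read 1, top X: go to s3, push ε → (s3, 111, Z)
  read 1, top Z: go to s1, push XZ → (s1, 11, XZ)
  read 1, top X: go to s1, push ε → (s1, 1, Z)
No transition for (s1, 1, top Z); M blocks with input 1 remaining.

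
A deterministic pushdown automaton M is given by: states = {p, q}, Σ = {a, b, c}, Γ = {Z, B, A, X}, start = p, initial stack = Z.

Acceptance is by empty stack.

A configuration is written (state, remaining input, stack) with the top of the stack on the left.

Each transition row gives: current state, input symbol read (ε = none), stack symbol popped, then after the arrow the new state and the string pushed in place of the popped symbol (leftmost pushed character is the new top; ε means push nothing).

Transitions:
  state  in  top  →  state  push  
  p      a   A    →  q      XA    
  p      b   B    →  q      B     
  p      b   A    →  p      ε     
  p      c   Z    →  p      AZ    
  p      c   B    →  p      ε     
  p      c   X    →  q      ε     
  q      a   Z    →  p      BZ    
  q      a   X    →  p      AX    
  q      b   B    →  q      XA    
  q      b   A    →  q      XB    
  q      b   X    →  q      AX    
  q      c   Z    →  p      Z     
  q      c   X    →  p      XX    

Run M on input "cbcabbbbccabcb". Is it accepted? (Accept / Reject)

Reject

(p, cbcabbbbccabcb, Z)
  read c, top Z: go to p, push AZ → (p, bcabbbbccabcb, AZ)
  read b, top A: go to p, push ε → (p, cabbbbccabcb, Z)
  read c, top Z: go to p, push AZ → (p, abbbbccabcb, AZ)
  read a, top A: go to q, push XA → (q, bbbbccabcb, XAZ)
  read b, top X: go to q, push AX → (q, bbbccabcb, AXAZ)
  read b, top A: go to q, push XB → (q, bbccabcb, XBXAZ)
  read b, top X: go to q, push AX → (q, bccabcb, AXBXAZ)
  read b, top A: go to q, push XB → (q, ccabcb, XBXBXAZ)
  read c, top X: go to p, push XX → (p, cabcb, XXBXBXAZ)
  read c, top X: go to q, push ε → (q, abcb, XBXBXAZ)
  read a, top X: go to p, push AX → (p, bcb, AXBXBXAZ)
  read b, top A: go to p, push ε → (p, cb, XBXBXAZ)
  read c, top X: go to q, push ε → (q, b, BXBXAZ)
  read b, top B: go to q, push XA → (q, ε, XAXBXAZ)
All input consumed; stack is XAXBXAZ, not empty, and no further ε-move applies.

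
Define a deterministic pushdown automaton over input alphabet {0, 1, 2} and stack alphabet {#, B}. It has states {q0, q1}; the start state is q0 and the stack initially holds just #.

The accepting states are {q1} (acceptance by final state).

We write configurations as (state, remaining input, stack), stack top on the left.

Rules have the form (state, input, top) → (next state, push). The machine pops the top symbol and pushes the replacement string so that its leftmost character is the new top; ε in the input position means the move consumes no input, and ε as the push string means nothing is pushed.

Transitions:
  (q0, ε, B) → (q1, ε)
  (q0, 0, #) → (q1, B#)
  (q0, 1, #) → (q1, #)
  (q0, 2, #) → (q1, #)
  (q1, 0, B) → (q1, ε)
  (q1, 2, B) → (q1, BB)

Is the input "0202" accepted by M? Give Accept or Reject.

(q0, 0202, #)
  read 0, top #: go to q1, push B# → (q1, 202, B#)
  read 2, top B: go to q1, push BB → (q1, 02, BB#)
  read 0, top B: go to q1, push ε → (q1, 2, B#)
  read 2, top B: go to q1, push BB → (q1, ε, BB#)
All input consumed; state q1 ∈ F.

Accept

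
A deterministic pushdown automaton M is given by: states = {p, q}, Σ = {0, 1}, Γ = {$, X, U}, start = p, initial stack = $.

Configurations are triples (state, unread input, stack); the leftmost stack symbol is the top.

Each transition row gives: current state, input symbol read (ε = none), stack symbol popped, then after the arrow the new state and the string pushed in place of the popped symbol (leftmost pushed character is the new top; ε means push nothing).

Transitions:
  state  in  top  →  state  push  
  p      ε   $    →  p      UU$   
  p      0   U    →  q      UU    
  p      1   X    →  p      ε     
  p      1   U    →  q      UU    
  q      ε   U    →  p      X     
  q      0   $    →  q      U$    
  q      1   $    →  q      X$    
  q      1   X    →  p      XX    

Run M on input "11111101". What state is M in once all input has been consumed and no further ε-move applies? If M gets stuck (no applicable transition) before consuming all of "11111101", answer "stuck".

p

(p, 11111101, $)
  ε-move, top $: go to p, push UU$ → (p, 11111101, UU$)
  read 1, top U: go to q, push UU → (q, 1111101, UUU$)
  ε-move, top U: go to p, push X → (p, 1111101, XUU$)
  read 1, top X: go to p, push ε → (p, 111101, UU$)
  read 1, top U: go to q, push UU → (q, 11101, UUU$)
  ε-move, top U: go to p, push X → (p, 11101, XUU$)
  read 1, top X: go to p, push ε → (p, 1101, UU$)
  read 1, top U: go to q, push UU → (q, 101, UUU$)
  ε-move, top U: go to p, push X → (p, 101, XUU$)
  read 1, top X: go to p, push ε → (p, 01, UU$)
  read 0, top U: go to q, push UU → (q, 1, UUU$)
  ε-move, top U: go to p, push X → (p, 1, XUU$)
  read 1, top X: go to p, push ε → (p, ε, UU$)
All input consumed; M is in state p.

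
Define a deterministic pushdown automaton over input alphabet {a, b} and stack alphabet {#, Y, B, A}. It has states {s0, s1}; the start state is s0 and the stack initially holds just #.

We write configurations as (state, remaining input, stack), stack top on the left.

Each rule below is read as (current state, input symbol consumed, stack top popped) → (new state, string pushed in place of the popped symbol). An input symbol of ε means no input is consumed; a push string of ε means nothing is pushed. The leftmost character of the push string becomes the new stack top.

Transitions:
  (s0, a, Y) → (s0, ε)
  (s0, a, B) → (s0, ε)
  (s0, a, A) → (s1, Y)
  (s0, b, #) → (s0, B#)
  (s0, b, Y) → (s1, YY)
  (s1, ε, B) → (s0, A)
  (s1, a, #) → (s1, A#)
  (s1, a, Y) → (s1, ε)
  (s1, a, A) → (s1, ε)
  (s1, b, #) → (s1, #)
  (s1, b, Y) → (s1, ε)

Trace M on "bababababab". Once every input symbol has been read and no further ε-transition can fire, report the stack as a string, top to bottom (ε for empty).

(s0, bababababab, #)
  read b, top #: go to s0, push B# → (s0, ababababab, B#)
  read a, top B: go to s0, push ε → (s0, babababab, #)
  read b, top #: go to s0, push B# → (s0, abababab, B#)
  read a, top B: go to s0, push ε → (s0, bababab, #)
  read b, top #: go to s0, push B# → (s0, ababab, B#)
  read a, top B: go to s0, push ε → (s0, babab, #)
  read b, top #: go to s0, push B# → (s0, abab, B#)
  read a, top B: go to s0, push ε → (s0, bab, #)
  read b, top #: go to s0, push B# → (s0, ab, B#)
  read a, top B: go to s0, push ε → (s0, b, #)
  read b, top #: go to s0, push B# → (s0, ε, B#)
All input consumed in state s0 with stack B#.

B#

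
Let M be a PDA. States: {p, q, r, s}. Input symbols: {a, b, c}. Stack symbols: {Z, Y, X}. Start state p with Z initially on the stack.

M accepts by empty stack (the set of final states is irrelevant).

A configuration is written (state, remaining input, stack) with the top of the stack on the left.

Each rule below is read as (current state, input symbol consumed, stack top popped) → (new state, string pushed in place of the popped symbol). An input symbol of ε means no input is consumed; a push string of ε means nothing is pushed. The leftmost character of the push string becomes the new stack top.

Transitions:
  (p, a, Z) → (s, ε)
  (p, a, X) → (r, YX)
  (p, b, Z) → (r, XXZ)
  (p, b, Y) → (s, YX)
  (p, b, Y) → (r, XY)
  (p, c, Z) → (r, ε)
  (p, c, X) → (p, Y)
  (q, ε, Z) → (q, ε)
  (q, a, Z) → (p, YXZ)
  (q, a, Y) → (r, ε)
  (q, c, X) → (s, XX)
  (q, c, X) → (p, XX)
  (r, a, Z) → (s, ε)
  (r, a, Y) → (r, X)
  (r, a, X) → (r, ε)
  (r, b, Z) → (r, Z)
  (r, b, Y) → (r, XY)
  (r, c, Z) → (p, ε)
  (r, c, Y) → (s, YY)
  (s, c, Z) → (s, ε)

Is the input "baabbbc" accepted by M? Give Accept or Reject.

One accepting computation: (p, baabbbc, Z) ⊢ (r, aabbbc, XXZ) ⊢ (r, abbbc, XZ) ⊢ (r, bbbc, Z) ⊢ (r, bbc, Z) ⊢ (r, bc, Z) ⊢ (r, c, Z) ⊢ (p, ε, ε)
All input consumed and the stack is empty.

Accept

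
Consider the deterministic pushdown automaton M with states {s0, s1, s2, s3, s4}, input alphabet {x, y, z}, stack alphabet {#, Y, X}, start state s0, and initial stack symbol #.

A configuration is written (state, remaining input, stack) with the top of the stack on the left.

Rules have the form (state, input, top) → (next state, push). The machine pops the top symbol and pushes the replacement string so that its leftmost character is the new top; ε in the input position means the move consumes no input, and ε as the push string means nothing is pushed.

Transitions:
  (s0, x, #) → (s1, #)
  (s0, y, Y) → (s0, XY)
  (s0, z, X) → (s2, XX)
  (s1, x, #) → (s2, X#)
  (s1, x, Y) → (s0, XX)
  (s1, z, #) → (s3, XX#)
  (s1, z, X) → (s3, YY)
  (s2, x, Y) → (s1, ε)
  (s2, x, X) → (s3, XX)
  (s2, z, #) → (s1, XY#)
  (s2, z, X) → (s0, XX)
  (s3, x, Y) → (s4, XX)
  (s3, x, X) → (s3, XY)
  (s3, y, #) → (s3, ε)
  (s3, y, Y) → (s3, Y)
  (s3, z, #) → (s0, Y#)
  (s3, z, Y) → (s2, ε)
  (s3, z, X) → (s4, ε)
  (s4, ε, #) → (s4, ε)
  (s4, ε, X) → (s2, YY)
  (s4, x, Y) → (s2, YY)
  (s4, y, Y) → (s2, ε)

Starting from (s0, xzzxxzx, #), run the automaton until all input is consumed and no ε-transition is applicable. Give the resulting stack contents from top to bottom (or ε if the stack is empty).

(s0, xzzxxzx, #)
  read x, top #: go to s1, push # → (s1, zzxxzx, #)
  read z, top #: go to s3, push XX# → (s3, zxxzx, XX#)
  read z, top X: go to s4, push ε → (s4, xxzx, X#)
  ε-move, top X: go to s2, push YY → (s2, xxzx, YY#)
  read x, top Y: go to s1, push ε → (s1, xzx, Y#)
  read x, top Y: go to s0, push XX → (s0, zx, XX#)
  read z, top X: go to s2, push XX → (s2, x, XXX#)
  read x, top X: go to s3, push XX → (s3, ε, XXXX#)
All input consumed in state s3 with stack XXXX#.

XXXX#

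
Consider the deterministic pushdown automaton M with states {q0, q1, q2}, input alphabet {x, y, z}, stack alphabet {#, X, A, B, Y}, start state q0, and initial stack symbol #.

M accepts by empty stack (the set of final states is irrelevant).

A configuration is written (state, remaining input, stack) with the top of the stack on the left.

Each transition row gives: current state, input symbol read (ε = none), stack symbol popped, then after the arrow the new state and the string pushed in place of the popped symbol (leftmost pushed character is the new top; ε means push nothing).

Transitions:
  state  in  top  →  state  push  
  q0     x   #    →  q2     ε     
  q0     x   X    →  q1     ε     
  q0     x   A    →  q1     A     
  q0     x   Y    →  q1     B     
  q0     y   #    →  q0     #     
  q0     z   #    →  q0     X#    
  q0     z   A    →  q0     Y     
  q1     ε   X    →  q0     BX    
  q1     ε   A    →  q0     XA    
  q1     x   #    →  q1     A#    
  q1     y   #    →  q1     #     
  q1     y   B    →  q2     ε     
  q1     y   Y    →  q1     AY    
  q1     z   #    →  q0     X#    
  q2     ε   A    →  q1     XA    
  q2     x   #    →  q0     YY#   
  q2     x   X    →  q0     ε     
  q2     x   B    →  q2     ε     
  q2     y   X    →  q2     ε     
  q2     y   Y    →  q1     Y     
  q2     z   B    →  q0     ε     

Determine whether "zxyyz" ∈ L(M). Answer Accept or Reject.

(q0, zxyyz, #)
  read z, top #: go to q0, push X# → (q0, xyyz, X#)
  read x, top X: go to q1, push ε → (q1, yyz, #)
  read y, top #: go to q1, push # → (q1, yz, #)
  read y, top #: go to q1, push # → (q1, z, #)
  read z, top #: go to q0, push X# → (q0, ε, X#)
All input consumed; stack is X#, not empty, and no further ε-move applies.

Reject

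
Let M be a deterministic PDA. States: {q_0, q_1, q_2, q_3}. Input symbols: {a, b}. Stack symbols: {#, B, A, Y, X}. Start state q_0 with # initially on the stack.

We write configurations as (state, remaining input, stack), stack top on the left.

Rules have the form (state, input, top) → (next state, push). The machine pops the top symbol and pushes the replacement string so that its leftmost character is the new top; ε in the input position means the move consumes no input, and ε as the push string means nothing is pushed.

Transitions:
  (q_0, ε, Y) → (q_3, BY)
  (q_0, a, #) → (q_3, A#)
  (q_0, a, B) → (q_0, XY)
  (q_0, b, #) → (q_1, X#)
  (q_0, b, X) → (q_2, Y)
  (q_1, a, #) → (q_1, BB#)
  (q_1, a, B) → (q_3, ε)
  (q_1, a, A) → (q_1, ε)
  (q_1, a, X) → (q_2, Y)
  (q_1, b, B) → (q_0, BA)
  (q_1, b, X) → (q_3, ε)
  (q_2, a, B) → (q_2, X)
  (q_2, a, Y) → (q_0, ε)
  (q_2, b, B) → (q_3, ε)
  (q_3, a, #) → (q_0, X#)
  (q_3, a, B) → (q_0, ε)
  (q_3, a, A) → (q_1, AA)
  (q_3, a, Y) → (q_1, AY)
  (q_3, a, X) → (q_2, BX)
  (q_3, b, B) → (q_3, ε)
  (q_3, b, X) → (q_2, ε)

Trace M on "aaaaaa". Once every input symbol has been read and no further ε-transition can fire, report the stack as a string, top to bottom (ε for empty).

(q_0, aaaaaa, #)
  read a, top #: go to q_3, push A# → (q_3, aaaaa, A#)
  read a, top A: go to q_1, push AA → (q_1, aaaa, AA#)
  read a, top A: go to q_1, push ε → (q_1, aaa, A#)
  read a, top A: go to q_1, push ε → (q_1, aa, #)
  read a, top #: go to q_1, push BB# → (q_1, a, BB#)
  read a, top B: go to q_3, push ε → (q_3, ε, B#)
All input consumed in state q_3 with stack B#.

B#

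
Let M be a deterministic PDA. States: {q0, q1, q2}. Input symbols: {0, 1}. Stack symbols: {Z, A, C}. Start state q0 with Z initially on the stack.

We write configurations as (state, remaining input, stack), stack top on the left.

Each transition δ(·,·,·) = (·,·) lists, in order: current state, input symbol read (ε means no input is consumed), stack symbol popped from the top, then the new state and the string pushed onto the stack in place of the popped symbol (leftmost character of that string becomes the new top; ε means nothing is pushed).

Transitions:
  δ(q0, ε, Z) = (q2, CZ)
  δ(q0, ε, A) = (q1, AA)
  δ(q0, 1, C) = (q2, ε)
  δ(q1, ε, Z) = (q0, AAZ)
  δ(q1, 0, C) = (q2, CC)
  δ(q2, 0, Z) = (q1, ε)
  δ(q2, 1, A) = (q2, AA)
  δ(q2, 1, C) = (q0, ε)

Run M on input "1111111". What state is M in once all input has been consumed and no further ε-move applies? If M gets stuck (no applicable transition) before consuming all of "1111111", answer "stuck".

q2

(q0, 1111111, Z) ⊢ (q2, 1111111, CZ) ⊢ (q0, 111111, Z) ⊢ (q2, 111111, CZ) ⊢ (q0, 11111, Z) ⊢ (q2, 11111, CZ) ⊢ (q0, 1111, Z) ⊢ (q2, 1111, CZ) ⊢ (q0, 111, Z) ⊢ (q2, 111, CZ) ⊢ (q0, 11, Z) ⊢ (q2, 11, CZ) ⊢ (q0, 1, Z) ⊢ (q2, 1, CZ) ⊢ (q0, ε, Z) ⊢ (q2, ε, CZ)
All input consumed; M is in state q2.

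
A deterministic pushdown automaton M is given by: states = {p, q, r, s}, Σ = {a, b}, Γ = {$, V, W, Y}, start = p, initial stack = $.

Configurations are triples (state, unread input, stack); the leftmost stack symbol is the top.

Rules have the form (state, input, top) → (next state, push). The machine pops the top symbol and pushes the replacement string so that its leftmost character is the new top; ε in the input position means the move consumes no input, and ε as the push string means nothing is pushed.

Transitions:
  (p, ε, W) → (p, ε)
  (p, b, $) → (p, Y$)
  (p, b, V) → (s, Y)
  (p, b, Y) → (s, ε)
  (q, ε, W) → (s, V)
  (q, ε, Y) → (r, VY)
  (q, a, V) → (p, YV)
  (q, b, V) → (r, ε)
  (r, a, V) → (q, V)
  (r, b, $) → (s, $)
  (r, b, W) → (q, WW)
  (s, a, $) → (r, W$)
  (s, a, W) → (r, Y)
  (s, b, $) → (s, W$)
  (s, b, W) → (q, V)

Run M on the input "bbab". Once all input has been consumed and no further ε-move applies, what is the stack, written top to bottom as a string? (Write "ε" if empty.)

(p, bbab, $)
  read b, top $: go to p, push Y$ → (p, bab, Y$)
  read b, top Y: go to s, push ε → (s, ab, $)
  read a, top $: go to r, push W$ → (r, b, W$)
  read b, top W: go to q, push WW → (q, ε, WW$)
  ε-move, top W: go to s, push V → (s, ε, VW$)
All input consumed in state s with stack VW$.

VW$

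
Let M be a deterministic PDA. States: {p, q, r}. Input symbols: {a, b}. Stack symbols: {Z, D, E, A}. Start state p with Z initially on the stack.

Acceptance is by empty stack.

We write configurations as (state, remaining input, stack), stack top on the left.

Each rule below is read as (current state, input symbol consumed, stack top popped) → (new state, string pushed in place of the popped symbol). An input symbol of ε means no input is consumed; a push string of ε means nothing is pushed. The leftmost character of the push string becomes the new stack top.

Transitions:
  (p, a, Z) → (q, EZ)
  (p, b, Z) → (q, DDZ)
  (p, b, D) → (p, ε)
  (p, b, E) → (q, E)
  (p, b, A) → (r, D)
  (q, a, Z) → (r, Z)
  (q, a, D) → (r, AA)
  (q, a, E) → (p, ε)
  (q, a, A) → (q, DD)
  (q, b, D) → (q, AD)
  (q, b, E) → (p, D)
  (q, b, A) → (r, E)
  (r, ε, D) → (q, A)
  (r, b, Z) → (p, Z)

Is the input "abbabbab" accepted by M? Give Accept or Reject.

(p, abbabbab, Z)
  read a, top Z: go to q, push EZ → (q, bbabbab, EZ)
  read b, top E: go to p, push D → (p, babbab, DZ)
  read b, top D: go to p, push ε → (p, abbab, Z)
  read a, top Z: go to q, push EZ → (q, bbab, EZ)
  read b, top E: go to p, push D → (p, bab, DZ)
  read b, top D: go to p, push ε → (p, ab, Z)
  read a, top Z: go to q, push EZ → (q, b, EZ)
  read b, top E: go to p, push D → (p, ε, DZ)
All input consumed; stack is DZ, not empty, and no further ε-move applies.

Reject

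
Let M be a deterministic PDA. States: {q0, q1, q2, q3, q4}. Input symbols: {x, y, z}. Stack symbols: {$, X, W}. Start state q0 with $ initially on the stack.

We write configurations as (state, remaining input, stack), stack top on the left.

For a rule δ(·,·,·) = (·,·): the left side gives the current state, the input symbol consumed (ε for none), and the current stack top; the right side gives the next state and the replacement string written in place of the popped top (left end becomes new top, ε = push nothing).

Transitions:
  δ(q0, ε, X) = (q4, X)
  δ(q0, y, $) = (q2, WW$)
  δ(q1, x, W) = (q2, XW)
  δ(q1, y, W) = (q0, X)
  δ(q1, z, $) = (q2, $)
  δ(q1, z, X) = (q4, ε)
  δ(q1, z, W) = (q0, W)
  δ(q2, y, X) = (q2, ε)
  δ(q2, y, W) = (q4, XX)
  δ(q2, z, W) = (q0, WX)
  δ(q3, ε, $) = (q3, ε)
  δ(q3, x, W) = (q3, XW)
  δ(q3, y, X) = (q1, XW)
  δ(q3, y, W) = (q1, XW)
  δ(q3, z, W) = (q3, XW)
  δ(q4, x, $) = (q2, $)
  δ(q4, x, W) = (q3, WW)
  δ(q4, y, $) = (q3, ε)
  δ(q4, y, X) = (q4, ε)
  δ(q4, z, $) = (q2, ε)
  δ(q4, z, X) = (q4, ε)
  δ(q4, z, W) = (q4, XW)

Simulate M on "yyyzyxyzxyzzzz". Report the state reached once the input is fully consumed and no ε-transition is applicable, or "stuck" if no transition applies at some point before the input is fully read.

(q0, yyyzyxyzxyzzzz, $)
  read y, top $: go to q2, push WW$ → (q2, yyzyxyzxyzzzz, WW$)
  read y, top W: go to q4, push XX → (q4, yzyxyzxyzzzz, XXW$)
  read y, top X: go to q4, push ε → (q4, zyxyzxyzzzz, XW$)
  read z, top X: go to q4, push ε → (q4, yxyzxyzzzz, W$)
No transition for (q4, y, top W); M blocks with input yxyzxyzzzz remaining.

stuck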